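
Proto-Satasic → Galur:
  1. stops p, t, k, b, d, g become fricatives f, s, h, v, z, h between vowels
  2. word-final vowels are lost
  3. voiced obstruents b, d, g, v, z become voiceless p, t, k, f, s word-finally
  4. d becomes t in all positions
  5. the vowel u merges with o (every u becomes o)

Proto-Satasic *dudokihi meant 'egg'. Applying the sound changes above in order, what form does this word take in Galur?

tozohih

Galur: *dudokihi > duzohihi > duzohih > tuzohih > tozohih  (by intervocalic lenition, apocope, unconditioned shift, vowel merger)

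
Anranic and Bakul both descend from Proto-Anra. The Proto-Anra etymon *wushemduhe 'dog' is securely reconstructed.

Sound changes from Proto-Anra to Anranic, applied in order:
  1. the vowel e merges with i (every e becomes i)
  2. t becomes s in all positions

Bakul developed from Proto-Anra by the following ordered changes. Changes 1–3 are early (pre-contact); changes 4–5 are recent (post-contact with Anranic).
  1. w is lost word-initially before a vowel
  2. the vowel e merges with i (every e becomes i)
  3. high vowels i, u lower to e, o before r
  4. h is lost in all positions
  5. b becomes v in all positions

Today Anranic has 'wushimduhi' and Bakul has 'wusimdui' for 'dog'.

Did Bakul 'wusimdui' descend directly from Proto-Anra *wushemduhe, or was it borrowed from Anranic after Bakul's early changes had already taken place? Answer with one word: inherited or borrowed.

If inherited, *wushemduhe would pass through all of Bakul's changes:
Bakul: start from *wushemduhe.
  rule 1 (glide loss): wushemduhe → ushemduhe
  rule 2 (vowel merger): ushemduhe → ushimduhi
  rule 3: no change — ushimduhi
  rule 4 (h-loss): ushimduhi → usimdui
  rule 5: no change — usimdui
  ⇒ Bakul usimdui
If borrowed from Anranic 'wushimduhi' after the early changes, it would undergo only the recent ones:
  rule 4 (h-loss): wushimduhi → wusimdui
  rule 5 (unconditioned shift): no change (wusimdui)
  ⇒ as a loan: wusimdui
Bakul 'wusimdui' matches the loan outcome 'wusimdui', not the inherited 'usimdui' — it skipped the early Bakul changes, so it was borrowed from Anranic.

borrowed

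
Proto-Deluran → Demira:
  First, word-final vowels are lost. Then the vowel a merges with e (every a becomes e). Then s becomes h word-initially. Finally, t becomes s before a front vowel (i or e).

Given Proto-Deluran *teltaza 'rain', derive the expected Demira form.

Demira: start from *teltaza.
  rule 1 (apocope): teltaza → teltaz
  rule 2 (vowel merger): teltaz → teltez
  rule 3: no change — teltez
  rule 4 (palatalisation): teltez → selsez
  ⇒ Demira selsez

selsez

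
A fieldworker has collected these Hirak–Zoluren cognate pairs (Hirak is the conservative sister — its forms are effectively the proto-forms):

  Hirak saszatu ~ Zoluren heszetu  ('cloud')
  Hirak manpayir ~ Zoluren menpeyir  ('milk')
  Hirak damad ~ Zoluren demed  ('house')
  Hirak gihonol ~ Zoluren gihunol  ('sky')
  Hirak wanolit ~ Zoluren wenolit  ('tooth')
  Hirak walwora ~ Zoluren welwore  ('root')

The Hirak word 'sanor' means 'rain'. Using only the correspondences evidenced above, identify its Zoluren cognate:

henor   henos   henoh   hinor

saszatu ~ heszetu — Hirak s corresponds to Zoluren h word-initially before a back vowel.
manpayir ~ menpeyir, wanolit ~ wenolit — Hirak a corresponds to Zoluren e after a consonant, before a nasal.
Applying these to Hirak 'sanor':
  sanor → hanor   (s→h word-initially before a back vowel)
  hanor → henor   (a→e after a consonant, before a nasal)
So the Zoluren cognate is 'henor'.

henor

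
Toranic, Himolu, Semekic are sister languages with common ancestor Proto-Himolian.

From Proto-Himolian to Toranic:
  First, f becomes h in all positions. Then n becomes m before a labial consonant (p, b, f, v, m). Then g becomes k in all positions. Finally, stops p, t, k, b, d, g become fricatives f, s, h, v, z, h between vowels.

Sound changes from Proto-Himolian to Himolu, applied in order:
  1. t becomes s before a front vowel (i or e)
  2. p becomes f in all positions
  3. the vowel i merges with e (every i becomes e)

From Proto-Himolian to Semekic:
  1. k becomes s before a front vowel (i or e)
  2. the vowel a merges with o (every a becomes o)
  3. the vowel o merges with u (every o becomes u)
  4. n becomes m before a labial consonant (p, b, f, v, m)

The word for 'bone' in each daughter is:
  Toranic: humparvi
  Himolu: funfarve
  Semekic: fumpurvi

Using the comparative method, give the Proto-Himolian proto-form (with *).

*funparvi

Position 8: Toranic has i, Himolu has e, Semekic has i. Toranic preserves i here (none of its changes turn any other segment into i), so the proto-segment is *i.
Position 3: Toranic has m, Himolu has n, Semekic has m. Himolu preserves n here (none of its changes turn any other segment into n), so the proto-segment is *n.
Position 1: Toranic has h, Himolu has f, Semekic has f. Semekic preserves f here (none of its changes turn any other segment into f), so the proto-segment is *f.
This points to *funparvi. Verify forward in each daughter:
Toranic: start from *funparvi.
  rule 1 (unconditioned shift): funparvi → hunparvi
  rule 2 (nasal place assimilation): hunparvi → humparvi
  rule 3: no change — humparvi
  rule 4: no change — humparvi
  ⇒ Toranic humparvi
Himolu: start from *funparvi.
  rule 1: no change — funparvi
  rule 2 (unconditioned shift): funparvi → funfarvi
  rule 3 (vowel merger): funfarvi → funfarve
  ⇒ Himolu funfarve
Semekic: *funparvi
  funparvi (rule 1 does not apply)
  funparvi → funporvi   [vowel merger]
  funporvi → funpurvi   [vowel merger]
  funpurvi → fumpurvi   [nasal place assimilation]
  giving Semekic fumpurvi.
Only *funparvi yields all of Toranic humparvi, Himolu funfarve, Semekic fumpurvi.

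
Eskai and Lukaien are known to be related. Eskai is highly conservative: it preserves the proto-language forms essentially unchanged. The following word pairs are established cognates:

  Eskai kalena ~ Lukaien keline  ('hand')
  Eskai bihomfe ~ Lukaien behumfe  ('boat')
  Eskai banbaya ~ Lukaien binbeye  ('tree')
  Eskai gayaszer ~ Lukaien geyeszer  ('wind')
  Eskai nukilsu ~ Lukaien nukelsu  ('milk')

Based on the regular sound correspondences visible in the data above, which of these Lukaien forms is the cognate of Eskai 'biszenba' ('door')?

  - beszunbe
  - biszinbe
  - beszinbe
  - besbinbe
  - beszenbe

bihomfe ~ behumfe, nukilsu ~ nukelsu — Eskai i corresponds to Lukaien e after a consonant, before a consonant other than r, m, n, p, b, f, v.
kalena ~ keline — Eskai e corresponds to Lukaien i after a consonant, before a nasal.
kalena ~ keline, banbaya ~ binbeye — Eskai a corresponds to Lukaien e word-finally.
Applying these to Eskai 'biszenba':
  biszenba → beszenba   (i→e after a consonant, before a consonant other than r, m, n, p, b, f, v)
  beszenba → beszinba   (e→i after a consonant, before a nasal)
  beszinba → beszinbe   (a→e word-finally)
So the Lukaien cognate is 'beszinbe'.

beszinbe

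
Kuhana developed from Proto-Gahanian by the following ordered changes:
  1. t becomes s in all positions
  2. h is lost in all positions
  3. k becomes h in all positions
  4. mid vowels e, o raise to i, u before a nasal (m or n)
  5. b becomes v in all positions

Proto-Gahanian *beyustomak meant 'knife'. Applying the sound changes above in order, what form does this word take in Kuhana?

Kuhana: start from *beyustomak.
  rule 1 (unconditioned shift): beyustomak → beyussomak
  rule 2: no change — beyussomak
  rule 3 (unconditioned shift): beyussomak → beyussomah
  rule 4 (pre-nasal raising): beyussomah → beyussumah
  rule 5 (unconditioned shift): beyussumah → veyussumah
  ⇒ Kuhana veyussumah

veyussumah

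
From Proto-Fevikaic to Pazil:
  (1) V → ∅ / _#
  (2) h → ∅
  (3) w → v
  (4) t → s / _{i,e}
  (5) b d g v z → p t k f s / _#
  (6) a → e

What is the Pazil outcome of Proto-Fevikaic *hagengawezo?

Pazil: *hagengawezo
  hagengawezo → hagengawez   [apocope]
  hagengawez → agengawez   [h-loss]
  agengawez → agengavez   [unconditioned shift]
  agengavez (rule 4 does not apply)
  agengavez → agengaves   [final devoicing]
  agengaves → egengeves   [vowel merger]
  giving Pazil egengeves.

egengeves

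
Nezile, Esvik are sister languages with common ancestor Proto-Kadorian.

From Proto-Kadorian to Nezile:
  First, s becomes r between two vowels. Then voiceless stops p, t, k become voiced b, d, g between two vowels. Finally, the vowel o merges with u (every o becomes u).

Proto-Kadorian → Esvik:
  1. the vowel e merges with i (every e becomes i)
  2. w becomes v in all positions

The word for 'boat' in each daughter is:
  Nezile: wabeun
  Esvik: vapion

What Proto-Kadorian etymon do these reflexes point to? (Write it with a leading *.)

*wapeon

Position 5: Nezile has u, Esvik has o. Esvik preserves o here (none of its changes turn any other segment into o), so the proto-segment is *o.
Position 3: Nezile has b, Esvik has p. Esvik preserves p here (none of its changes turn any other segment into p), so the proto-segment is *p.
Position 1: Nezile has w, Esvik has v. Nezile preserves w here (none of its changes turn any other segment into w), so the proto-segment is *w.
Verify the candidate proto-form against each daughter:
Nezile: start from *wapeon.
  rule 1: no change — wapeon
  rule 2 (intervocalic voicing): wapeon → wabeon
  rule 3 (vowel merger): wabeon → wabeun
  ⇒ Nezile wabeun
Esvik: *wapeon > wapion > vapion  (by vowel merger, unconditioned shift)
Only *wapeon yields all of Nezile wabeun, Esvik vapion.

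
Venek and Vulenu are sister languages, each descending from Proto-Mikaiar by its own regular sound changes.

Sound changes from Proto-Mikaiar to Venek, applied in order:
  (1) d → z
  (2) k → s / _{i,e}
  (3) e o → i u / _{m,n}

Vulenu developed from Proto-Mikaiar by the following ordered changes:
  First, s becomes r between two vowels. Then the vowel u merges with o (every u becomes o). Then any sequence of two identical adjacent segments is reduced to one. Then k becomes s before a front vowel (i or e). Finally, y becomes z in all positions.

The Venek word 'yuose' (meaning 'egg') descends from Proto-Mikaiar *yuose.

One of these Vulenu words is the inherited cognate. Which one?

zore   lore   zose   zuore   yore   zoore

Vulenu: *yuose > yuore > yoore > yore > zore  (by rhotacism, vowel merger, degemination, unconditioned shift)

zore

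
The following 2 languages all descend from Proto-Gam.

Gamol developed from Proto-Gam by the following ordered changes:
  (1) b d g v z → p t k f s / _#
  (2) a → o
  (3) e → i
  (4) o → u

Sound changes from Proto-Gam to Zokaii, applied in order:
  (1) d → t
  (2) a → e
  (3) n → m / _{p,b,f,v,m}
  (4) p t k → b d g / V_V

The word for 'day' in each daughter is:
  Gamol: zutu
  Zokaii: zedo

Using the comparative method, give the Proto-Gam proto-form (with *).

*zato

Position 2: Gamol has u, Zokaii has e. Taking the neighbouring segments as reconstructed: Gamol u could go back to *a or *o or *u; Zokaii e could go back to *a or *e — the one source consistent with every daughter is *a.
Position 4: Gamol has u, Zokaii has o. Zokaii preserves o here (none of its changes turn any other segment into o), so the proto-segment is *o.
Position 3: Gamol has t, Zokaii has d. Taking the neighbouring segments as reconstructed: Gamol t can only go back to *t; Zokaii d could go back to *t or *d — the one source consistent with every daughter is *t.
Continuing position by position gives *zato; check it forward:
Gamol: start from *zato.
  rule 1: no change — zato
  rule 2 (vowel merger): zato → zoto
  rule 3: no change — zoto
  rule 4 (vowel merger): zoto → zutu
  ⇒ Gamol zutu
Zokaii: *zato > zeto > zedo  (by vowel merger, intervocalic voicing)
*zato is the unique common source.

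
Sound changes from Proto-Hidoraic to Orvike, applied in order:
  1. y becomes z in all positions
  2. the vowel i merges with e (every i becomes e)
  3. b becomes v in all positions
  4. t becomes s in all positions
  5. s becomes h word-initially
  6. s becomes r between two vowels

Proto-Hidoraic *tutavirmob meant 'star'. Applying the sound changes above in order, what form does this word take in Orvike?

huravermov

Orvike: *tutavirmob
  tutavirmob (rule 1 does not apply)
  tutavirmob → tutavermob   [vowel merger]
  tutavermob → tutavermov   [unconditioned shift]
  tutavermov → susavermov   [unconditioned shift]
  susavermov → husavermov   [debuccalisation]
  husavermov → huravermov   [rhotacism]
  giving Orvike huravermov.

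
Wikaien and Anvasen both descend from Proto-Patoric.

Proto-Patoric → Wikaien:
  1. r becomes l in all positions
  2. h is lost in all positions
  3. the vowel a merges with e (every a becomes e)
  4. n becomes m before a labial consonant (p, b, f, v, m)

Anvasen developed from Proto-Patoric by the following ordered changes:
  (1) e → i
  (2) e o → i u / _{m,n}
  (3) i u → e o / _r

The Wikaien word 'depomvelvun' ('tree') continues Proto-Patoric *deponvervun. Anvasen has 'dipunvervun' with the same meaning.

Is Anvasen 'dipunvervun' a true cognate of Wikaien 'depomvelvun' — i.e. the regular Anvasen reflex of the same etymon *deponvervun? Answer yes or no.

Derive the expected Anvasen reflex of *deponvervun:
Anvasen: start from *deponvervun.
  rule 1 (vowel merger): deponvervun → diponvirvun
  rule 2 (pre-nasal raising): diponvirvun → dipunvirvun
  rule 3 (pre-rhotic lowering): dipunvirvun → dipunvervun
  ⇒ Anvasen dipunvervun
Anvasen 'dipunvervun' matches the regular reflex exactly, so the pair is cognate.

yes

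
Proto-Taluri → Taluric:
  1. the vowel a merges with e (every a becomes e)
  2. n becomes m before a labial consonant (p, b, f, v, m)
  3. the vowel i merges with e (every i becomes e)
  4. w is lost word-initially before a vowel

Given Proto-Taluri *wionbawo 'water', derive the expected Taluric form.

Taluric: *wionbawo > wionbewo > wiombewo > weombewo > eombewo  (by vowel merger, nasal place assimilation, vowel merger, glide loss)

eombewo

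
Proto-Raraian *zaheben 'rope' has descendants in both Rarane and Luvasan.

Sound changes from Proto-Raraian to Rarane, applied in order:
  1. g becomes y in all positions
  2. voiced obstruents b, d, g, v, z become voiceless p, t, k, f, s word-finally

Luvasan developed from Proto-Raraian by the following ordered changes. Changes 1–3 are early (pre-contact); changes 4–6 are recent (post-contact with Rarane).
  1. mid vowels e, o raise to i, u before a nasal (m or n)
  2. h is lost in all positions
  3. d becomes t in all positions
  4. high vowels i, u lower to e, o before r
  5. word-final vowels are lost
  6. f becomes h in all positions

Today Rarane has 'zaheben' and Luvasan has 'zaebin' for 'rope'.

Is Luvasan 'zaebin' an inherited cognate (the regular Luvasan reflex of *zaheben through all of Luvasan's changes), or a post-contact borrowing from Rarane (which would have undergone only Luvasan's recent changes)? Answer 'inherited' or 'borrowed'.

inherited

If inherited, *zaheben would pass through all of Luvasan's changes:
Luvasan: start from *zaheben.
  rule 1 (pre-nasal raising): zaheben → zahebin
  rule 2 (h-loss): zahebin → zaebin
  rule 3: no change — zaebin
  rule 4: no change — zaebin
  rule 5: no change — zaebin
  rule 6: no change — zaebin
  ⇒ Luvasan zaebin
If borrowed from Rarane 'zaheben' after the early changes, it would undergo only the recent ones:
  rule 4 (pre-rhotic lowering): no change (zaheben)
  rule 5 (apocope): no change (zaheben)
  rule 6 (unconditioned shift): no change (zaheben)
  ⇒ as a loan: zaheben
Luvasan 'zaebin' matches the inherited outcome exactly, so it is an inherited cognate, not a loan.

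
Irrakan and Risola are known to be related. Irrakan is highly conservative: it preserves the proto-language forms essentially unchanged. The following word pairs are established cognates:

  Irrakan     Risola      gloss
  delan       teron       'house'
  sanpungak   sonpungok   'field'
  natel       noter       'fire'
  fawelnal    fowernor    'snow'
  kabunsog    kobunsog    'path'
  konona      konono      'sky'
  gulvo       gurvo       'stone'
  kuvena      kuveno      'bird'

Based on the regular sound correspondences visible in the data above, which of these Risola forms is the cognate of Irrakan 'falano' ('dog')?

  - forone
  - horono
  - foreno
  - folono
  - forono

sanpungak ~ sonpungok, natel ~ noter — Irrakan a corresponds to Risola o after a consonant, before a consonant other than r, m, n, p, b, f, v.
delan ~ teron — Irrakan l corresponds to Risola r between vowels (before a back vowel).
delan ~ teron, sanpungak ~ sonpungok — Irrakan a corresponds to Risola o after a consonant, before a nasal.
Applying these to Irrakan 'falano':
  falano → folano   (a→o after a consonant, before a consonant other than r, m, n, p, b, f, v)
  folano → forano   (l→r between vowels (before a back vowel))
  forano → forono   (a→o after a consonant, before a nasal)
So the Risola cognate is 'forono'.

forono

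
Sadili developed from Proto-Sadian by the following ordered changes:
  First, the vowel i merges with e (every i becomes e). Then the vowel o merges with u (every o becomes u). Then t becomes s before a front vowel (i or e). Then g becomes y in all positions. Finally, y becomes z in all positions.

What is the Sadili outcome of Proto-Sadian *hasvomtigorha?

hasvumsezurha

Sadili: *hasvomtigorha
  hasvomtigorha → hasvomtegorha   [vowel merger]
  hasvomtegorha → hasvumtegurha   [vowel merger]
  hasvumtegurha → hasvumsegurha   [palatalisation]
  hasvumsegurha → hasvumseyurha   [unconditioned shift]
  hasvumseyurha → hasvumsezurha   [unconditioned shift]
  giving Sadili hasvumsezurha.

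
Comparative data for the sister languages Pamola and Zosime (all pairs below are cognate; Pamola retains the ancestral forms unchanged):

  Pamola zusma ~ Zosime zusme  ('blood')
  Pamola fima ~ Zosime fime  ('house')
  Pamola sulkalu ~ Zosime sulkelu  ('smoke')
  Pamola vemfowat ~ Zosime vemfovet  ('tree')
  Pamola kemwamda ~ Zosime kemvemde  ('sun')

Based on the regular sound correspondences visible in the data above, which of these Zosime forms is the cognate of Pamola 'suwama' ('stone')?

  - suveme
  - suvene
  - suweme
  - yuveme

suveme

vemfowat ~ vemfovet — Pamola w corresponds to Zosime v between vowels (before a back vowel).
kemwamda ~ kemvemde — Pamola a corresponds to Zosime e after a consonant, before a nasal.
zusma ~ zusme, fima ~ fime — Pamola a corresponds to Zosime e word-finally.
Applying these to Pamola 'suwama':
  suwama → suvama   (w→v between vowels (before a back vowel))
  suvama → suvema   (a→e after a consonant, before a nasal)
  suvema → suveme   (a→e word-finally)
So the Zosime cognate is 'suveme'.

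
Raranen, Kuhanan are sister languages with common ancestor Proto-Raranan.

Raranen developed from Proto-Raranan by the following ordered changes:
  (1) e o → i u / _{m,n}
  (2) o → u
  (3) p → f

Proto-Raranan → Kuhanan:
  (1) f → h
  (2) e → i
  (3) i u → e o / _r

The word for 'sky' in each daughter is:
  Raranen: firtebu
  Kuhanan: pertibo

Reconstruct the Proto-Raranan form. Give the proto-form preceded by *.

Position 2: Raranen has i, Kuhanan has e. Taking the neighbouring segments as reconstructed: Raranen i can only go back to *i; Kuhanan e could go back to *e or *i — the one source consistent with every daughter is *i.
Position 5: Raranen has e, Kuhanan has i. Raranen preserves e here (none of its changes turn any other segment into e), so the proto-segment is *e.
This points to *pirtebo. Verify forward in each daughter:
Raranen: start from *pirtebo.
  rule 1: no change — pirtebo
  rule 2 (vowel merger): pirtebo → pirtebu
  rule 3 (unconditioned shift): pirtebu → firtebu
  ⇒ Raranen firtebu
Kuhanan: *pirtebo > pirtibo > pertibo  (by vowel merger, pre-rhotic lowering)
Only *pirtebo yields all of Raranen firtebu, Kuhanan pertibo.

*pirtebo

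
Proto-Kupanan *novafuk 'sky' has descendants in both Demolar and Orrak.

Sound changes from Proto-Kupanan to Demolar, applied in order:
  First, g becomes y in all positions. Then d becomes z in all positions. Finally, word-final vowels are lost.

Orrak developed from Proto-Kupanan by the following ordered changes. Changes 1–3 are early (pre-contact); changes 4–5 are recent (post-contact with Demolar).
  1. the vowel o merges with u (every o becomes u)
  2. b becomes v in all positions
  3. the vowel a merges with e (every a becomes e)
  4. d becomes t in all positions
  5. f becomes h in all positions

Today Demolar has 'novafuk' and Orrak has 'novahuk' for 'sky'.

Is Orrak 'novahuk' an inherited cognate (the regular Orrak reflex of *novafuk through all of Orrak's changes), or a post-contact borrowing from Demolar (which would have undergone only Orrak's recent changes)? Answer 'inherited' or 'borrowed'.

borrowed

If inherited, *novafuk would pass through all of Orrak's changes:
Orrak: *novafuk
  novafuk → nuvafuk   [vowel merger]
  nuvafuk (rule 2 does not apply)
  nuvafuk → nuvefuk   [vowel merger]
  nuvefuk (rule 4 does not apply)
  nuvefuk → nuvehuk   [unconditioned shift]
  giving Orrak nuvehuk.
If borrowed from Demolar 'novafuk' after the early changes, it would undergo only the recent ones:
  rule 4 (unconditioned shift): no change (novafuk)
  rule 5 (unconditioned shift): novafuk → novahuk
  ⇒ as a loan: novahuk
Orrak 'novahuk' matches the loan outcome 'novahuk', not the inherited 'nuvehuk' — it skipped the early Orrak changes, so it was borrowed from Demolar.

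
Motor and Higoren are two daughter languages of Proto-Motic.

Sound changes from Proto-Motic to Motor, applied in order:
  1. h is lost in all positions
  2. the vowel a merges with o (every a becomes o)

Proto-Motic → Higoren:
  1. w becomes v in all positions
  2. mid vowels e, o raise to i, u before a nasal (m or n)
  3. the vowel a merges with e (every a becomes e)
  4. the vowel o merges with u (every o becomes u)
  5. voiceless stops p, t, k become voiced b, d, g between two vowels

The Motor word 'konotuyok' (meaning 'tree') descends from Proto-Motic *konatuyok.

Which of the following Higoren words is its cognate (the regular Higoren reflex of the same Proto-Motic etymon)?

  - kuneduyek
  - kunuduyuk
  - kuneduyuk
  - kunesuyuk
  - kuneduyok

kuneduyuk

Higoren: *konatuyok > kunatuyok > kunetuyok > kunetuyuk > kuneduyuk  (by pre-nasal raising, vowel merger, vowel merger, intervocalic voicing)
Only 'kuneduyuk' matches the regular Higoren development of *konatuyok.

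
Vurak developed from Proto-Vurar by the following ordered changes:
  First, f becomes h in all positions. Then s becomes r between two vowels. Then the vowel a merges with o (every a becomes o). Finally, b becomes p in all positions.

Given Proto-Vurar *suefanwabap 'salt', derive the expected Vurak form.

Vurak: start from *suefanwabap.
  rule 1 (unconditioned shift): suefanwabap → suehanwabap
  rule 2: no change — suehanwabap
  rule 3 (vowel merger): suehanwabap → suehonwobop
  rule 4 (unconditioned shift): suehonwobop → suehonwopop
  ⇒ Vurak suehonwopop

suehonwopop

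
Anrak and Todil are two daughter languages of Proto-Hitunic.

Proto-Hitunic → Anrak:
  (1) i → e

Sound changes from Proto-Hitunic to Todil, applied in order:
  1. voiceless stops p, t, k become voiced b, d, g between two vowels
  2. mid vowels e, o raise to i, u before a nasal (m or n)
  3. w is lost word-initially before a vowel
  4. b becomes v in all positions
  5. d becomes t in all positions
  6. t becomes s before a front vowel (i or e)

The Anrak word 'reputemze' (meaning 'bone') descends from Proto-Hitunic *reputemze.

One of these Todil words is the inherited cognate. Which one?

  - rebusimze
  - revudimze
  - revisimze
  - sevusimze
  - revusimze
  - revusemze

revusimze

Todil: *reputemze > rebudemze > rebudimze > revudimze > revutimze > revusimze  (by intervocalic voicing, pre-nasal raising, unconditioned shift, unconditioned shift, palatalisation)
Only 'revusimze' matches the regular Todil development of *reputemze.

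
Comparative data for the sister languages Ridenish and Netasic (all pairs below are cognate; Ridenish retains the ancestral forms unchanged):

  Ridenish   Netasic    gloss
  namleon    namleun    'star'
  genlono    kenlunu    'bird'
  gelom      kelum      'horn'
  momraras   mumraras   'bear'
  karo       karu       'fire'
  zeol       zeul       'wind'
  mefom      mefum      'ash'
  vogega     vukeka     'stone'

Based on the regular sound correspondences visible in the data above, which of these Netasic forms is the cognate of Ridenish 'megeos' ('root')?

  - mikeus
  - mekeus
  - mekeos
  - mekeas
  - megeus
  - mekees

vogega ~ vukeka — Ridenish g corresponds to Netasic k between vowels (before a front vowel).
zeol ~ zeul — Ridenish o corresponds to Netasic u after a vowel, before a consonant other than r, m, n, p, b, f, v.
Applying these to Ridenish 'megeos':
  megeos → mekeos   (g→k between vowels (before a front vowel))
  mekeos → mekeus   (o→u after a vowel, before a consonant other than r, m, n, p, b, f, v)
So the Netasic cognate is 'mekeus'.

mekeus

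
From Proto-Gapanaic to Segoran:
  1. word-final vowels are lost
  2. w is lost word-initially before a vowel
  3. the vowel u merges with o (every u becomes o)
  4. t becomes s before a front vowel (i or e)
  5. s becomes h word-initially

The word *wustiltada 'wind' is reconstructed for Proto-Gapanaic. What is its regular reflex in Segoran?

Segoran: *wustiltada
  wustiltada → wustiltad   [apocope]
  wustiltad → ustiltad   [glide loss]
  ustiltad → ostiltad   [vowel merger]
  ostiltad → ossiltad   [palatalisation]
  ossiltad (rule 5 does not apply)
  giving Segoran ossiltad.

ossiltad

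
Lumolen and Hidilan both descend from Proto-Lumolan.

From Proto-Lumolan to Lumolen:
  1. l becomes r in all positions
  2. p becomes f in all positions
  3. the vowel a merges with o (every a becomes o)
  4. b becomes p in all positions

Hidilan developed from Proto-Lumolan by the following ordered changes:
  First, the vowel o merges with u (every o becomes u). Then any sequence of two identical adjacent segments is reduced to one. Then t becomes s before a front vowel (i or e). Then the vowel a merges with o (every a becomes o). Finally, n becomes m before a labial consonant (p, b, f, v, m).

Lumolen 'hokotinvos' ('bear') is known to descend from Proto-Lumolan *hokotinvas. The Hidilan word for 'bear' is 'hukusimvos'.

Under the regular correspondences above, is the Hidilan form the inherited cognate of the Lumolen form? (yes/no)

Derive the expected Hidilan reflex of *hokotinvas:
Hidilan: *hokotinvas
  hokotinvas → hukutinvas   [vowel merger]
  hukutinvas (rule 2 does not apply)
  hukutinvas → hukusinvas   [palatalisation]
  hukusinvas → hukusinvos   [vowel merger]
  hukusinvos → hukusimvos   [nasal place assimilation]
  giving Hidilan hukusimvos.
Hidilan 'hukusimvos' matches the regular reflex exactly, so the pair is cognate.

yes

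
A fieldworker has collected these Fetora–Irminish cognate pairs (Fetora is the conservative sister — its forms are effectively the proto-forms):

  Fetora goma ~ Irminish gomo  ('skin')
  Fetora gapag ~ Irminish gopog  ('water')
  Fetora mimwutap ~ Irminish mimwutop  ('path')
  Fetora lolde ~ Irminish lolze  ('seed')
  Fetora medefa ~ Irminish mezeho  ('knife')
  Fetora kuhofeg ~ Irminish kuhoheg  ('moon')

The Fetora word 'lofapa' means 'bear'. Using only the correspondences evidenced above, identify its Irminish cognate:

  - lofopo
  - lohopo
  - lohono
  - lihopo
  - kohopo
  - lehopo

medefa ~ mezeho — Fetora f corresponds to Irminish h between vowels (before a back vowel).
gapag ~ gopog, mimwutap ~ mimwutop — Fetora a corresponds to Irminish o after a consonant, before a labial obstruent.
goma ~ gomo, medefa ~ mezeho — Fetora a corresponds to Irminish o word-finally.
Applying these to Fetora 'lofapa':
  lofapa → lohapa   (f→h between vowels (before a back vowel))
  lohapa → lohopa   (a→o after a consonant, before a labial obstruent)
  lohopa → lohopo   (a→o word-finally)
So the Irminish cognate is 'lohopo'.

lohopo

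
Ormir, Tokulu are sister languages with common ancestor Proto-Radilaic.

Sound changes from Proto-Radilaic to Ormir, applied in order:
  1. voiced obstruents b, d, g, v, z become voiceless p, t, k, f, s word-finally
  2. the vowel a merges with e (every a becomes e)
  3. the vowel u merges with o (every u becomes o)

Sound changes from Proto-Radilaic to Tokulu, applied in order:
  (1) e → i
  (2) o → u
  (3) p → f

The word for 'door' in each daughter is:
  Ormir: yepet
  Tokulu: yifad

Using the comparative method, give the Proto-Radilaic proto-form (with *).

Position 3: Ormir has p, Tokulu has f. Taking the neighbouring segments as reconstructed: Ormir p can only go back to *p; Tokulu f could go back to *p or *f — the one source consistent with every daughter is *p.
Position 2: Ormir has e, Tokulu has i. Taking the neighbouring segments as reconstructed: Ormir e could go back to *a or *e; Tokulu i could go back to *e or *i — the one source consistent with every daughter is *e.
Position 5: Ormir has t, Tokulu has d. Tokulu preserves d here (none of its changes turn any other segment into d), so the proto-segment is *d.
Verify the candidate proto-form against each daughter:
Ormir: *yepad > yepat > yepet  (by final devoicing, vowel merger)
Tokulu: *yepad
  yepad → yipad   [vowel merger]
  yipad (rule 2 does not apply)
  yipad → yifad   [unconditioned shift]
  giving Tokulu yifad.
Only *yepad yields all of Ormir yepet, Tokulu yifad.

*yepad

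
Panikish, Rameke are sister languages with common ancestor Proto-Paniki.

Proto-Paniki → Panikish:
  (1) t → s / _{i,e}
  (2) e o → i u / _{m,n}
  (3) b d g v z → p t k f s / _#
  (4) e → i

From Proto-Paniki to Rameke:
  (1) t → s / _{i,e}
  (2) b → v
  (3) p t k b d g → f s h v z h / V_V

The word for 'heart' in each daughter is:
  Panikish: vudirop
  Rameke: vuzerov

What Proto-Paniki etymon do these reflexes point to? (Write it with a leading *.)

*vuderob

Position 3: Panikish has d, Rameke has z. Panikish preserves d here (none of its changes turn any other segment into d), so the proto-segment is *d.
Position 4: Panikish has i, Rameke has e. Rameke preserves e here (none of its changes turn any other segment into e), so the proto-segment is *e.
This points to *vuderob. Verify forward in each daughter:
Panikish: *vuderob > vuderop > vudirop  (by final devoicing, vowel merger)
Rameke: *vuderob
  vuderob (rule 1 does not apply)
  vuderob → vuderov   [unconditioned shift]
  vuderov → vuzerov   [intervocalic lenition]
  giving Rameke vuzerov.
*vuderob is the unique common source.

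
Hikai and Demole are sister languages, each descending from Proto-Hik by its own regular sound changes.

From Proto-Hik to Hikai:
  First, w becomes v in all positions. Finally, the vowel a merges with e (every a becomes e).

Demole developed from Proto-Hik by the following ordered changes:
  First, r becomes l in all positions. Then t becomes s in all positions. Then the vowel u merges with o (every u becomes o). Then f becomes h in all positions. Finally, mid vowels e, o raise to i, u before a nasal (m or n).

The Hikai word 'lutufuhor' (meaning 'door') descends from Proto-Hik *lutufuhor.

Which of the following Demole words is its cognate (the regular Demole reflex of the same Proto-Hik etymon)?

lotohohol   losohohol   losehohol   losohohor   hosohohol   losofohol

losohohol

Demole: *lutufuhor
  lutufuhor → lutufuhol   [unconditioned shift]
  lutufuhol → lusufuhol   [unconditioned shift]
  lusufuhol → losofohol   [vowel merger]
  losofohol → losohohol   [unconditioned shift]
  losohohol (rule 5 does not apply)
  giving Demole losohohol.
Only 'losohohol' matches the regular Demole development of *lutufuhor.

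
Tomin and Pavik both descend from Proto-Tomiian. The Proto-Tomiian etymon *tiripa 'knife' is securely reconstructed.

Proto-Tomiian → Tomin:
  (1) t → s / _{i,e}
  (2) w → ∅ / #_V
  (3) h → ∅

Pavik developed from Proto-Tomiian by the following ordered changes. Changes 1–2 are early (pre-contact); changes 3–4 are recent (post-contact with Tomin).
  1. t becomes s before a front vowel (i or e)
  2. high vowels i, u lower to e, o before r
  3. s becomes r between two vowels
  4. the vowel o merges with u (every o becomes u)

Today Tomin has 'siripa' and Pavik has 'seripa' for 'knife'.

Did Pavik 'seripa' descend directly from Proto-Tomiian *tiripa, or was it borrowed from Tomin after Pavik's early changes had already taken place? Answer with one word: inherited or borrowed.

inherited

If inherited, *tiripa would pass through all of Pavik's changes:
Pavik: start from *tiripa.
  rule 1 (palatalisation): tiripa → siripa
  rule 2 (pre-rhotic lowering): siripa → seripa
  rule 3: no change — seripa
  rule 4: no change — seripa
  ⇒ Pavik seripa
If borrowed from Tomin 'siripa' after the early changes, it would undergo only the recent ones:
  rule 3 (rhotacism): no change (siripa)
  rule 4 (vowel merger): no change (siripa)
  ⇒ as a loan: siripa
Pavik 'seripa' matches the inherited outcome exactly, so it is an inherited cognate, not a loan.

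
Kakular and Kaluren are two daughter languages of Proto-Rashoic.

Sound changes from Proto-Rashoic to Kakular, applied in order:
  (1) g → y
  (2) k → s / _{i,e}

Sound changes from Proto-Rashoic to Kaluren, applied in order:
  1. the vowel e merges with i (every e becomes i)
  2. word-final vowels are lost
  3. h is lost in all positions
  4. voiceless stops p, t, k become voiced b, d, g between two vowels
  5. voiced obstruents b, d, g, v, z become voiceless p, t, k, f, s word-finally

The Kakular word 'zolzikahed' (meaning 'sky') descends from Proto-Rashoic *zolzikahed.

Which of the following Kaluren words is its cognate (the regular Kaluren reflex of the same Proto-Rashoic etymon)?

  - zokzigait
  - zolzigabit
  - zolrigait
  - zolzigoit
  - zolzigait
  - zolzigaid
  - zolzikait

zolzigait

Kaluren: *zolzikahed
  zolzikahed → zolzikahid   [vowel merger]
  zolzikahid (rule 2 does not apply)
  zolzikahid → zolzikaid   [h-loss]
  zolzikaid → zolzigaid   [intervocalic voicing]
  zolzigaid → zolzigait   [final devoicing]
  giving Kaluren zolzigait.
Among the options, 'zolzigait' alone shows every Kaluren change applied in order.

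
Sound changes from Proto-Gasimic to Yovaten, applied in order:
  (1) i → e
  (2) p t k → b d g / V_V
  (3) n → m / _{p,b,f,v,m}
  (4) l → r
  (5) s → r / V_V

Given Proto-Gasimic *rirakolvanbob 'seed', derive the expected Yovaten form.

reragorvambob

Yovaten: *rirakolvanbob > rerakolvanbob > reragolvanbob > reragolvambob > reragorvambob  (by vowel merger, intervocalic voicing, nasal place assimilation, unconditioned shift)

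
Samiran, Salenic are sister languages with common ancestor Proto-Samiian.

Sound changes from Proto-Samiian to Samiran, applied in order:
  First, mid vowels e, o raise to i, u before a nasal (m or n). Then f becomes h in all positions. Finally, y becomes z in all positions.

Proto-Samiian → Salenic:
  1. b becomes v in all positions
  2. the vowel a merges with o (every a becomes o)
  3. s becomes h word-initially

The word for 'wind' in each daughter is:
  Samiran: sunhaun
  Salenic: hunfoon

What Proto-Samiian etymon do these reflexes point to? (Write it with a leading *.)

*sunfaon

Position 6: Samiran has u, Salenic has o. Taking the neighbouring segments as reconstructed: Samiran u could go back to *o or *u; Salenic o could go back to *a or *o — the one source consistent with every daughter is *o.
Position 5: Samiran has a, Salenic has o. Samiran preserves a here (none of its changes turn any other segment into a), so the proto-segment is *a.
Position 4: Samiran has h, Salenic has f. Salenic preserves f here (none of its changes turn any other segment into f), so the proto-segment is *f.
Verify the candidate proto-form against each daughter:
Samiran: *sunfaon
  sunfaon → sunfaun   [pre-nasal raising]
  sunfaun → sunhaun   [unconditioned shift]
  sunhaun (rule 3 does not apply)
  giving Samiran sunhaun.
Salenic: *sunfaon
  sunfaon (rule 1 does not apply)
  sunfaon → sunfoon   [vowel merger]
  sunfoon → hunfoon   [debuccalisation]
  giving Salenic hunfoon.
No other proto-form is consistent with every reflex, so the reconstruction is *sunfaon.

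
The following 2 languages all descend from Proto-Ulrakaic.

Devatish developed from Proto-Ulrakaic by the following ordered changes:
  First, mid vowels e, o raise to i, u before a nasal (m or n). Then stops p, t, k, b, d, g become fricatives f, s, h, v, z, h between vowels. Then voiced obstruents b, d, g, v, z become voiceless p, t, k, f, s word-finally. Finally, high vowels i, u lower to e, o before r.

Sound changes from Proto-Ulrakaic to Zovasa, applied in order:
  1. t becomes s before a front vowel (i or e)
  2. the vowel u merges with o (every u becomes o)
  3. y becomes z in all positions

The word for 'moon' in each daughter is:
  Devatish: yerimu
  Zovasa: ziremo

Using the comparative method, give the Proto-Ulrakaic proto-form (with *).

Position 1: Devatish has y, Zovasa has z. Devatish preserves y here (none of its changes turn any other segment into y), so the proto-segment is *y.
Position 4: Devatish has i, Zovasa has e. Zovasa preserves e here (none of its changes turn any other segment into e), so the proto-segment is *e.
Position 2: Devatish has e, Zovasa has i. Zovasa preserves i here (none of its changes turn any other segment into i), so the proto-segment is *i.
This points to *yiremu. Verify forward in each daughter:
Devatish: *yiremu > yirimu > yerimu  (by pre-nasal raising, pre-rhotic lowering)
Zovasa: *yiremu
  yiremu (rule 1 does not apply)
  yiremu → yiremo   [vowel merger]
  yiremo → ziremo   [unconditioned shift]
  giving Zovasa ziremo.
No other proto-form is consistent with every reflex, so the reconstruction is *yiremu.

*yiremu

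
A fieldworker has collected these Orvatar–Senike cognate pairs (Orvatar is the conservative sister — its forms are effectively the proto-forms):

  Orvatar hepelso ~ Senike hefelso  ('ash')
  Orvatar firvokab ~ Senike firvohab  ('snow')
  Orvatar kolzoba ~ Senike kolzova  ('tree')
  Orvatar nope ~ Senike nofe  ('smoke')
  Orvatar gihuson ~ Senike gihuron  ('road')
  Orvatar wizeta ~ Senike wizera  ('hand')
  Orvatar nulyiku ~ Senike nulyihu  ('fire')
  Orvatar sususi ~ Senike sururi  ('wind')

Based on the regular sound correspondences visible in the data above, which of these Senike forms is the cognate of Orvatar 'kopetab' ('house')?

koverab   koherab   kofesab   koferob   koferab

hepelso ~ hefelso, nope ~ nofe — Orvatar p corresponds to Senike f between vowels (before a front vowel).
wizeta ~ wizera — Orvatar t corresponds to Senike r between vowels (before a back vowel).
Applying these to Orvatar 'kopetab':
  kopetab → kofetab   (p→f between vowels (before a front vowel))
  kofetab → koferab   (t→r between vowels (before a back vowel))
So the Senike cognate is 'koferab'.

koferab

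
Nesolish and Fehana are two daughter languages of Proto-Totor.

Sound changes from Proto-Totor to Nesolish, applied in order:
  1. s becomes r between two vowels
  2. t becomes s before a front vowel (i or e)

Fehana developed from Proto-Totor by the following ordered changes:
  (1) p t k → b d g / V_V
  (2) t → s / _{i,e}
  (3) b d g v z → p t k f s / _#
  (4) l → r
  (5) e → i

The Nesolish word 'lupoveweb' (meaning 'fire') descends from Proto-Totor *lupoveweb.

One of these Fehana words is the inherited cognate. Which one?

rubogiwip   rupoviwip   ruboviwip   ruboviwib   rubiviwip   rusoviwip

ruboviwip

Fehana: *lupoveweb
  lupoveweb → luboveweb   [intervocalic voicing]
  luboveweb (rule 2 does not apply)
  luboveweb → lubovewep   [final devoicing]
  lubovewep → rubovewep   [unconditioned shift]
  rubovewep → ruboviwip   [vowel merger]
  giving Fehana ruboviwip.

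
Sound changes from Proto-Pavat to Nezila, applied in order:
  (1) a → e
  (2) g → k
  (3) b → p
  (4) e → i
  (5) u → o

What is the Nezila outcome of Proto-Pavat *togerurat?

Nezila: *togerurat > togeruret > tokeruret > tokirurit > tokirorit  (by vowel merger, unconditioned shift, vowel merger, vowel merger)

tokirorit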